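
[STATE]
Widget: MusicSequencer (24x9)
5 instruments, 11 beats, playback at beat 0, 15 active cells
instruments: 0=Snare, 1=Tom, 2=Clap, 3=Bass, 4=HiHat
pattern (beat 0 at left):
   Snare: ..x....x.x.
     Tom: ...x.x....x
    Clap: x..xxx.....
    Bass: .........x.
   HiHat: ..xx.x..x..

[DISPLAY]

      ▼1234567890       
 Snare··█····█·█·       
   Tom···█·█····█       
  Clap█··███·····       
  Bass·········█·       
 HiHat··██·█··█··       
                        
                        
                        


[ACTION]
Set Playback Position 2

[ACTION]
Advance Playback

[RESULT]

      012▼4567890       
 Snare··█····█·█·       
   Tom···█·█····█       
  Clap█··███·····       
  Bass·········█·       
 HiHat··██·█··█··       
                        
                        
                        


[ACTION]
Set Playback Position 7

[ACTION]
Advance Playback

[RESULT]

      01234567▼90       
 Snare··█····█·█·       
   Tom···█·█····█       
  Clap█··███·····       
  Bass·········█·       
 HiHat··██·█··█··       
                        
                        
                        


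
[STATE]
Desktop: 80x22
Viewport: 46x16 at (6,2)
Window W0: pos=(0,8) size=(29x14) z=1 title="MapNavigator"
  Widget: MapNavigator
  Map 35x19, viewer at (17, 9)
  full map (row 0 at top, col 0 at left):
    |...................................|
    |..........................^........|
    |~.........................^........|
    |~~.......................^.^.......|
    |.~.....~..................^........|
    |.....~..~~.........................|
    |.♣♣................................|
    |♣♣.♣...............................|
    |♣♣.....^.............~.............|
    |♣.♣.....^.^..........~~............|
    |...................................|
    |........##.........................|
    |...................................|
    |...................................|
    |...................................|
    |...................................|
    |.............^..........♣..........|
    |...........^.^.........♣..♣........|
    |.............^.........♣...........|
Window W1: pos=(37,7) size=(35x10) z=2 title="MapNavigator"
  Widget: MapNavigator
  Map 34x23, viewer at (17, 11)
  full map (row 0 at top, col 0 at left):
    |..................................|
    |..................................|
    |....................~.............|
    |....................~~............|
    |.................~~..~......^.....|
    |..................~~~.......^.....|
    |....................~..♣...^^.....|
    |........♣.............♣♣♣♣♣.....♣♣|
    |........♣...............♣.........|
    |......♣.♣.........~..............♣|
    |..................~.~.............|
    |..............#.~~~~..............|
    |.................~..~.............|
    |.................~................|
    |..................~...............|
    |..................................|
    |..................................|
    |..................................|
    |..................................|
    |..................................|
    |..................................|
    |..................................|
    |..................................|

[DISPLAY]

                                              
                                              
                                              
                                              
                                              
                               ┏━━━━━━━━━━━━━━
━━━━━━━━━━━━━━━━━━━━━━┓        ┃ MapNavigator 
avigator              ┃        ┠──────────────
──────────────────────┨        ┃.......♣......
.................^....┃        ┃.....♣.♣......
~.....................┃        ┃..............
......................┃        ┃.............#
......................┃        ┃..............
............~.........┃        ┃..............
.^......@...~~........┃        ┗━━━━━━━━━━━━━━
......................┃                       


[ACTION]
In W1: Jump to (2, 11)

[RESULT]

                                              
                                              
                                              
                                              
                                              
                               ┏━━━━━━━━━━━━━━
━━━━━━━━━━━━━━━━━━━━━━┓        ┃ MapNavigator 
avigator              ┃        ┠──────────────
──────────────────────┨        ┃              
.................^....┃        ┃              
~.....................┃        ┃              
......................┃        ┃              
......................┃        ┃              
............~.........┃        ┃              
.^......@...~~........┃        ┗━━━━━━━━━━━━━━
......................┃                       


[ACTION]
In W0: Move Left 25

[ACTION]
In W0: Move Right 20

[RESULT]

                                              
                                              
                                              
                                              
                                              
                               ┏━━━━━━━━━━━━━━
━━━━━━━━━━━━━━━━━━━━━━┓        ┃ MapNavigator 
avigator              ┃        ┠──────────────
──────────────────────┨        ┃              
..............^.......┃        ┃              
......................┃        ┃              
......................┃        ┃              
......................┃        ┃              
.........~............┃        ┃              
........@~~...........┃        ┗━━━━━━━━━━━━━━
......................┃                       


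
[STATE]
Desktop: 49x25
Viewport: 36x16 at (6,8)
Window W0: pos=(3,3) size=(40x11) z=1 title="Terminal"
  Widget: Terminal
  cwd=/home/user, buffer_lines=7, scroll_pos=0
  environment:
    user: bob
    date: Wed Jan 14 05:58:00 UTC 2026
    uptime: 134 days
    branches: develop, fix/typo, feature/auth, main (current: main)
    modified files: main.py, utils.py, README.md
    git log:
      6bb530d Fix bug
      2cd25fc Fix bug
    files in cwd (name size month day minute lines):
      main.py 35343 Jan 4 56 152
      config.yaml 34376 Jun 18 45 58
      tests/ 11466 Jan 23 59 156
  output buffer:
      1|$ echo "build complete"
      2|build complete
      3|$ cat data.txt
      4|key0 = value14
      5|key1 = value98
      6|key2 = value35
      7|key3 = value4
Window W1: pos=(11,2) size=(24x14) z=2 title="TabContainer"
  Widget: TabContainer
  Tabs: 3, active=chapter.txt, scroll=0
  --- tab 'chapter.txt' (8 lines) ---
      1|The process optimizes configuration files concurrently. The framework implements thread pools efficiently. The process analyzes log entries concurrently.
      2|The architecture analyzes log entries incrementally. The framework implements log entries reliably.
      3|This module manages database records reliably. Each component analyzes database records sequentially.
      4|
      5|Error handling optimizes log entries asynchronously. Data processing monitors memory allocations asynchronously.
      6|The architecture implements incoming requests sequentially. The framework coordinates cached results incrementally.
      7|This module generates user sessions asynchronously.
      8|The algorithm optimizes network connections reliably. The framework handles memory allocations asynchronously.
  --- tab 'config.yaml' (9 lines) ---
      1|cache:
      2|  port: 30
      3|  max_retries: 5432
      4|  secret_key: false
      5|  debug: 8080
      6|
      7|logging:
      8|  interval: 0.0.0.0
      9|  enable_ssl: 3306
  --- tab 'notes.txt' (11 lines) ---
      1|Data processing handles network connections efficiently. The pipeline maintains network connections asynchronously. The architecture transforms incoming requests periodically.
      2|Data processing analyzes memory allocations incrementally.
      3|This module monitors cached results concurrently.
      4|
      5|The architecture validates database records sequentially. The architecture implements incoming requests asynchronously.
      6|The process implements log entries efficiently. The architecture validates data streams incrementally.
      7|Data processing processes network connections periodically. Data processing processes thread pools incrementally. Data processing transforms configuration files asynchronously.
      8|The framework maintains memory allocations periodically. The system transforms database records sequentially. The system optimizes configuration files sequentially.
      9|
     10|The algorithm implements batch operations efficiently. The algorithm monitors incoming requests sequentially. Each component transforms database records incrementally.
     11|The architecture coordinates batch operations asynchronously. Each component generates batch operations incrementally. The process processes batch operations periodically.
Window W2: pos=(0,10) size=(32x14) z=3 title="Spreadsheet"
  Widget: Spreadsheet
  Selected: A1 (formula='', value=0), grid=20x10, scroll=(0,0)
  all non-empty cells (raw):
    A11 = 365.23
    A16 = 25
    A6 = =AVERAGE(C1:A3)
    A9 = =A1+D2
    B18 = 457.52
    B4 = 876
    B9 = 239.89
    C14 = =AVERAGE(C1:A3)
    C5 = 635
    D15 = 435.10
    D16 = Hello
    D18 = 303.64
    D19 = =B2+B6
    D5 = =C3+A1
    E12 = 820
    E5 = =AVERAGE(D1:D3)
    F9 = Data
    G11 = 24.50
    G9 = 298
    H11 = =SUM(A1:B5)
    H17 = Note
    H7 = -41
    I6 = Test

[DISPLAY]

cat d┃The architecture analy┃       
y0 = ┃This module manages da┃       
━━━━━━━━━━━━━━━━━━━━━━━━━┓  ┃       
adsheet                  ┃iz┃       
─────────────────────────┨le┃       
                         ┃s ┃━━━━━━━
  A       B       C      ┃ze┃       
-------------------------┃━━┛       
    [0]       0       0  ┃          
      0       0       0  ┃          
      0       0       0  ┃          
      0     876       0  ┃          
      0       0     635  ┃          
      0       0       0  ┃          
      0       0       0  ┃          
━━━━━━━━━━━━━━━━━━━━━━━━━┛          


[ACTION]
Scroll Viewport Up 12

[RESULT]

                                    
                                    
     ┏━━━━━━━━━━━━━━━━━━━━━━┓       
━━━━━┃ TabContainer         ┃━━━━━━━
ermin┠──────────────────────┨       
─────┃[chapter.txt]│ config.┃───────
echo ┃──────────────────────┃       
ild c┃The process optimizes ┃       
cat d┃The architecture analy┃       
y0 = ┃This module manages da┃       
━━━━━━━━━━━━━━━━━━━━━━━━━┓  ┃       
adsheet                  ┃iz┃       
─────────────────────────┨le┃       
                         ┃s ┃━━━━━━━
  A       B       C      ┃ze┃       
-------------------------┃━━┛       


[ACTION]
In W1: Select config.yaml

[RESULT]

                                    
                                    
     ┏━━━━━━━━━━━━━━━━━━━━━━┓       
━━━━━┃ TabContainer         ┃━━━━━━━
ermin┠──────────────────────┨       
─────┃ chapter.txt │[config.┃───────
echo ┃──────────────────────┃       
ild c┃cache:                ┃       
cat d┃  port: 30            ┃       
y0 = ┃  max_retries: 5432   ┃       
━━━━━━━━━━━━━━━━━━━━━━━━━┓  ┃       
adsheet                  ┃  ┃       
─────────────────────────┨  ┃       
                         ┃  ┃━━━━━━━
  A       B       C      ┃  ┃       
-------------------------┃━━┛       


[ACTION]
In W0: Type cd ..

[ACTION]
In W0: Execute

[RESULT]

                                    
                                    
     ┏━━━━━━━━━━━━━━━━━━━━━━┓       
━━━━━┃ TabContainer         ┃━━━━━━━
ermin┠──────────────────────┨       
─────┃ chapter.txt │[config.┃───────
y0 = ┃──────────────────────┃       
y1 = ┃cache:                ┃       
y2 = ┃  port: 30            ┃       
y3 = ┃  max_retries: 5432   ┃       
━━━━━━━━━━━━━━━━━━━━━━━━━┓  ┃       
adsheet                  ┃  ┃       
─────────────────────────┨  ┃       
                         ┃  ┃━━━━━━━
  A       B       C      ┃  ┃       
-------------------------┃━━┛       


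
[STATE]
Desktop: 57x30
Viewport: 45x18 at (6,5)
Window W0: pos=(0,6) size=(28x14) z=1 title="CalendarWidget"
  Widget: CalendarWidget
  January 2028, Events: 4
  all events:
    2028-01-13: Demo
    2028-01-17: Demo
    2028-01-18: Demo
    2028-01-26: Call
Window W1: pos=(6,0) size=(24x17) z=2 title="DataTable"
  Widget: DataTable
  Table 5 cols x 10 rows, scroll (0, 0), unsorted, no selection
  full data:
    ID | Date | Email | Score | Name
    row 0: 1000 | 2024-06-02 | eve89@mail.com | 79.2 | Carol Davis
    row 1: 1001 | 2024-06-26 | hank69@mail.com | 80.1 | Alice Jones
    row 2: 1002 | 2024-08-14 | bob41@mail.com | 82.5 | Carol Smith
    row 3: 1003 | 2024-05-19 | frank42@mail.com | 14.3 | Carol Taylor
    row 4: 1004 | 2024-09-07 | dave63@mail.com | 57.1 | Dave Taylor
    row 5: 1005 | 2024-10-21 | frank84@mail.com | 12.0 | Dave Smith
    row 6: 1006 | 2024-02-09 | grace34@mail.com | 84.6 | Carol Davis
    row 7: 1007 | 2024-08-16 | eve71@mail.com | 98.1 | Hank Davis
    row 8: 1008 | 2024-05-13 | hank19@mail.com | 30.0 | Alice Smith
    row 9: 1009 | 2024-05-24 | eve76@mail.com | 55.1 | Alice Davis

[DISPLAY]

┃1000│2024-06-02│eve89@┃                     
┃1001│2024-06-26│hank69┃                     
┃1002│2024-08-14│bob41@┃                     
┃1003│2024-05-19│frank4┃                     
┃1004│2024-09-07│dave63┃                     
┃1005│2024-10-21│frank8┃                     
┃1006│2024-02-09│grace3┃                     
┃1007│2024-08-16│eve71@┃                     
┃1008│2024-05-13│hank19┃                     
┃1009│2024-05-24│eve76@┃                     
┃                      ┃                     
┗━━━━━━━━━━━━━━━━━━━━━━┛                     
                     ┃                       
                     ┃                       
━━━━━━━━━━━━━━━━━━━━━┛                       
                                             
                                             
                                             


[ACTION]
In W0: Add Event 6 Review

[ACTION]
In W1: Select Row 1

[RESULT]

┃1000│2024-06-02│eve89@┃                     
┃>001│2024-06-26│hank69┃                     
┃1002│2024-08-14│bob41@┃                     
┃1003│2024-05-19│frank4┃                     
┃1004│2024-09-07│dave63┃                     
┃1005│2024-10-21│frank8┃                     
┃1006│2024-02-09│grace3┃                     
┃1007│2024-08-16│eve71@┃                     
┃1008│2024-05-13│hank19┃                     
┃1009│2024-05-24│eve76@┃                     
┃                      ┃                     
┗━━━━━━━━━━━━━━━━━━━━━━┛                     
                     ┃                       
                     ┃                       
━━━━━━━━━━━━━━━━━━━━━┛                       
                                             
                                             
                                             


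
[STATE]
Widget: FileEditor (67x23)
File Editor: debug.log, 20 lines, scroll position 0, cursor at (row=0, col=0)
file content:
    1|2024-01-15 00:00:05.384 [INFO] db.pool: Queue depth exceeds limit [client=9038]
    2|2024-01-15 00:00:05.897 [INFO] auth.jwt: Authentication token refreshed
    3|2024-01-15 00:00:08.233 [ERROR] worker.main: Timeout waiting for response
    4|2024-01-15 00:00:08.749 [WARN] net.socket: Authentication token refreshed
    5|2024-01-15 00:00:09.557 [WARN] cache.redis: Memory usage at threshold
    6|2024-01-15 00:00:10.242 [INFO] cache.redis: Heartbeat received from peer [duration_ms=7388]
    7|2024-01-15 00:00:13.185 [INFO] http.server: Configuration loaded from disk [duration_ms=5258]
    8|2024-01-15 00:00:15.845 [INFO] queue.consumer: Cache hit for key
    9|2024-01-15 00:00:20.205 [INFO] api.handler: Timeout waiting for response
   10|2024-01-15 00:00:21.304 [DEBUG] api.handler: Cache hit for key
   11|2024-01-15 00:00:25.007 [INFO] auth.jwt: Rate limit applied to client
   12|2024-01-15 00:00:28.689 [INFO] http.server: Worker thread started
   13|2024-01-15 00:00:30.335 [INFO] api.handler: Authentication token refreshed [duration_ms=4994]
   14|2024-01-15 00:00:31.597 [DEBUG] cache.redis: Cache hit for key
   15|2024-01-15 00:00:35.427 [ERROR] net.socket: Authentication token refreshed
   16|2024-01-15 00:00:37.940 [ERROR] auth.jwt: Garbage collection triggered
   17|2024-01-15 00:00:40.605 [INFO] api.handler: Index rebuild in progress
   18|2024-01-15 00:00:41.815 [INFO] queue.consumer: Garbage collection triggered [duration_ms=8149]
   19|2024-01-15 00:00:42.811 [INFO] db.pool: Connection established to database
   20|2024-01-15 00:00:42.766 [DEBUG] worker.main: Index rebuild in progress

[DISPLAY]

█024-01-15 00:00:05.384 [INFO] db.pool: Queue depth exceeds limit ▲
2024-01-15 00:00:05.897 [INFO] auth.jwt: Authentication token refr█
2024-01-15 00:00:08.233 [ERROR] worker.main: Timeout waiting for r░
2024-01-15 00:00:08.749 [WARN] net.socket: Authentication token re░
2024-01-15 00:00:09.557 [WARN] cache.redis: Memory usage at thresh░
2024-01-15 00:00:10.242 [INFO] cache.redis: Heartbeat received fro░
2024-01-15 00:00:13.185 [INFO] http.server: Configuration loaded f░
2024-01-15 00:00:15.845 [INFO] queue.consumer: Cache hit for key  ░
2024-01-15 00:00:20.205 [INFO] api.handler: Timeout waiting for re░
2024-01-15 00:00:21.304 [DEBUG] api.handler: Cache hit for key    ░
2024-01-15 00:00:25.007 [INFO] auth.jwt: Rate limit applied to cli░
2024-01-15 00:00:28.689 [INFO] http.server: Worker thread started ░
2024-01-15 00:00:30.335 [INFO] api.handler: Authentication token r░
2024-01-15 00:00:31.597 [DEBUG] cache.redis: Cache hit for key    ░
2024-01-15 00:00:35.427 [ERROR] net.socket: Authentication token r░
2024-01-15 00:00:37.940 [ERROR] auth.jwt: Garbage collection trigg░
2024-01-15 00:00:40.605 [INFO] api.handler: Index rebuild in progr░
2024-01-15 00:00:41.815 [INFO] queue.consumer: Garbage collection ░
2024-01-15 00:00:42.811 [INFO] db.pool: Connection established to ░
2024-01-15 00:00:42.766 [DEBUG] worker.main: Index rebuild in prog░
                                                                  ░
                                                                  ░
                                                                  ▼


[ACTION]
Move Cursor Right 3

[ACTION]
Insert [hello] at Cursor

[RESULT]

202hello█-01-15 00:00:05.384 [INFO] db.pool: Queue depth exceeds l▲
2024-01-15 00:00:05.897 [INFO] auth.jwt: Authentication token refr█
2024-01-15 00:00:08.233 [ERROR] worker.main: Timeout waiting for r░
2024-01-15 00:00:08.749 [WARN] net.socket: Authentication token re░
2024-01-15 00:00:09.557 [WARN] cache.redis: Memory usage at thresh░
2024-01-15 00:00:10.242 [INFO] cache.redis: Heartbeat received fro░
2024-01-15 00:00:13.185 [INFO] http.server: Configuration loaded f░
2024-01-15 00:00:15.845 [INFO] queue.consumer: Cache hit for key  ░
2024-01-15 00:00:20.205 [INFO] api.handler: Timeout waiting for re░
2024-01-15 00:00:21.304 [DEBUG] api.handler: Cache hit for key    ░
2024-01-15 00:00:25.007 [INFO] auth.jwt: Rate limit applied to cli░
2024-01-15 00:00:28.689 [INFO] http.server: Worker thread started ░
2024-01-15 00:00:30.335 [INFO] api.handler: Authentication token r░
2024-01-15 00:00:31.597 [DEBUG] cache.redis: Cache hit for key    ░
2024-01-15 00:00:35.427 [ERROR] net.socket: Authentication token r░
2024-01-15 00:00:37.940 [ERROR] auth.jwt: Garbage collection trigg░
2024-01-15 00:00:40.605 [INFO] api.handler: Index rebuild in progr░
2024-01-15 00:00:41.815 [INFO] queue.consumer: Garbage collection ░
2024-01-15 00:00:42.811 [INFO] db.pool: Connection established to ░
2024-01-15 00:00:42.766 [DEBUG] worker.main: Index rebuild in prog░
                                                                  ░
                                                                  ░
                                                                  ▼


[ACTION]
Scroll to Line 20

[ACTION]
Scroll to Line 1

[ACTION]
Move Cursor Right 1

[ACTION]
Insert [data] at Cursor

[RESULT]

202hello4data█01-15 00:00:05.384 [INFO] db.pool: Queue depth excee▲
2024-01-15 00:00:05.897 [INFO] auth.jwt: Authentication token refr█
2024-01-15 00:00:08.233 [ERROR] worker.main: Timeout waiting for r░
2024-01-15 00:00:08.749 [WARN] net.socket: Authentication token re░
2024-01-15 00:00:09.557 [WARN] cache.redis: Memory usage at thresh░
2024-01-15 00:00:10.242 [INFO] cache.redis: Heartbeat received fro░
2024-01-15 00:00:13.185 [INFO] http.server: Configuration loaded f░
2024-01-15 00:00:15.845 [INFO] queue.consumer: Cache hit for key  ░
2024-01-15 00:00:20.205 [INFO] api.handler: Timeout waiting for re░
2024-01-15 00:00:21.304 [DEBUG] api.handler: Cache hit for key    ░
2024-01-15 00:00:25.007 [INFO] auth.jwt: Rate limit applied to cli░
2024-01-15 00:00:28.689 [INFO] http.server: Worker thread started ░
2024-01-15 00:00:30.335 [INFO] api.handler: Authentication token r░
2024-01-15 00:00:31.597 [DEBUG] cache.redis: Cache hit for key    ░
2024-01-15 00:00:35.427 [ERROR] net.socket: Authentication token r░
2024-01-15 00:00:37.940 [ERROR] auth.jwt: Garbage collection trigg░
2024-01-15 00:00:40.605 [INFO] api.handler: Index rebuild in progr░
2024-01-15 00:00:41.815 [INFO] queue.consumer: Garbage collection ░
2024-01-15 00:00:42.811 [INFO] db.pool: Connection established to ░
2024-01-15 00:00:42.766 [DEBUG] worker.main: Index rebuild in prog░
                                                                  ░
                                                                  ░
                                                                  ▼


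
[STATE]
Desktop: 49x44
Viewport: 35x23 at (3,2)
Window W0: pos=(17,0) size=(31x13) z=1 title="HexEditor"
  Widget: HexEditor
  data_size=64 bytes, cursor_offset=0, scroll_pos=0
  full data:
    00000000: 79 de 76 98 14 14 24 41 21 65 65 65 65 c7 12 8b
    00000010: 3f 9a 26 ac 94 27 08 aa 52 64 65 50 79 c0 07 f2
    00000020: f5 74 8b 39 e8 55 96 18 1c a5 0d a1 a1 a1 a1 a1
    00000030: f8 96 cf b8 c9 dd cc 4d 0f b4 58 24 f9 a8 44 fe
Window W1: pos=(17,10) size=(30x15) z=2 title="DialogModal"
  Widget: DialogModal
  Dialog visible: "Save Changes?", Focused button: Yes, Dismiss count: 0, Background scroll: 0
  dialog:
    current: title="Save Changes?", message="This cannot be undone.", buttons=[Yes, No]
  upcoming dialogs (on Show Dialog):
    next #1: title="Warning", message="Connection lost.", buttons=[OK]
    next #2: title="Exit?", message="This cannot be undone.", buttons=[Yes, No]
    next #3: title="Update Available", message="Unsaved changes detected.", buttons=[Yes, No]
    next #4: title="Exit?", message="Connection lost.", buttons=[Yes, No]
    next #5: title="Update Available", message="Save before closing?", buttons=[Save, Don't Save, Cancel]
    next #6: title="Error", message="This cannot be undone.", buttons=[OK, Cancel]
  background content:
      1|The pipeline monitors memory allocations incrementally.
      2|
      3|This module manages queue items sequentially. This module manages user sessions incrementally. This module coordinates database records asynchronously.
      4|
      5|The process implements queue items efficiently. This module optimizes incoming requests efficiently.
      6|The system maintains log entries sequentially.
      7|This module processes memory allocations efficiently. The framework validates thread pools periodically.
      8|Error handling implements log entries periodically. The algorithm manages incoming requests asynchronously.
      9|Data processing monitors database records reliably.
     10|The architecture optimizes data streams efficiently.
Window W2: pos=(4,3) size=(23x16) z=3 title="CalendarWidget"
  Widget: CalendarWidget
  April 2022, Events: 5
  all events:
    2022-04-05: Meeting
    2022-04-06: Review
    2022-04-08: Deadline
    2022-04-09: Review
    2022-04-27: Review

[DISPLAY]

              ┠────────────────────
 ┏━━━━━━━━━━━━━━━━━━━━━┓ 79 de 76 9
 ┃ CalendarWidget      ┃ 3f 9a 26 a
 ┠─────────────────────┨ f5 74 8b 3
 ┃      April 2022     ┃ f8 96 cf b
 ┃Mo Tu We Th Fr Sa Su ┃           
 ┃             1  2  3 ┃           
 ┃ 4  5*  6*  7  8*  9*┃           
 ┃11 12 13 14 15 16 17 ┃━━━━━━━━━━━
 ┃18 19 20 21 22 23 24 ┃dal        
 ┃25 26 27* 28 29 30   ┃───────────
 ┃                     ┃ine monitor
 ┃                     ┃           
 ┃                     ┃le manages 
 ┃                     ┃───────────
 ┃                     ┃ve Changes?
 ┗━━━━━━━━━━━━━━━━━━━━━┛annot be un
              ┃Th│      [Yes]  No  
              ┃Er└─────────────────
              ┃Data processing moni
              ┃The architecture opt
              ┃                    
              ┗━━━━━━━━━━━━━━━━━━━━


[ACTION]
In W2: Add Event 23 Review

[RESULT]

              ┠────────────────────
 ┏━━━━━━━━━━━━━━━━━━━━━┓ 79 de 76 9
 ┃ CalendarWidget      ┃ 3f 9a 26 a
 ┠─────────────────────┨ f5 74 8b 3
 ┃      April 2022     ┃ f8 96 cf b
 ┃Mo Tu We Th Fr Sa Su ┃           
 ┃             1  2  3 ┃           
 ┃ 4  5*  6*  7  8*  9*┃           
 ┃11 12 13 14 15 16 17 ┃━━━━━━━━━━━
 ┃18 19 20 21 22 23* 24┃dal        
 ┃25 26 27* 28 29 30   ┃───────────
 ┃                     ┃ine monitor
 ┃                     ┃           
 ┃                     ┃le manages 
 ┃                     ┃───────────
 ┃                     ┃ve Changes?
 ┗━━━━━━━━━━━━━━━━━━━━━┛annot be un
              ┃Th│      [Yes]  No  
              ┃Er└─────────────────
              ┃Data processing moni
              ┃The architecture opt
              ┃                    
              ┗━━━━━━━━━━━━━━━━━━━━


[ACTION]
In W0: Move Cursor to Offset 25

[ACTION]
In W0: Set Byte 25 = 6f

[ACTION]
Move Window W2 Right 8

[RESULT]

              ┠────────────────────
         ┏━━━━━━━━━━━━━━━━━━━━━┓6 9
         ┃ CalendarWidget      ┃6 a
         ┠─────────────────────┨b 3
         ┃      April 2022     ┃f b
         ┃Mo Tu We Th Fr Sa Su ┃   
         ┃             1  2  3 ┃   
         ┃ 4  5*  6*  7  8*  9*┃   
         ┃11 12 13 14 15 16 17 ┃━━━
         ┃18 19 20 21 22 23* 24┃   
         ┃25 26 27* 28 29 30   ┃───
         ┃                     ┃tor
         ┃                     ┃   
         ┃                     ┃es 
         ┃                     ┃───
         ┃                     ┃es?
         ┗━━━━━━━━━━━━━━━━━━━━━┛ un
              ┃Th│      [Yes]  No  
              ┃Er└─────────────────
              ┃Data processing moni
              ┃The architecture opt
              ┃                    
              ┗━━━━━━━━━━━━━━━━━━━━


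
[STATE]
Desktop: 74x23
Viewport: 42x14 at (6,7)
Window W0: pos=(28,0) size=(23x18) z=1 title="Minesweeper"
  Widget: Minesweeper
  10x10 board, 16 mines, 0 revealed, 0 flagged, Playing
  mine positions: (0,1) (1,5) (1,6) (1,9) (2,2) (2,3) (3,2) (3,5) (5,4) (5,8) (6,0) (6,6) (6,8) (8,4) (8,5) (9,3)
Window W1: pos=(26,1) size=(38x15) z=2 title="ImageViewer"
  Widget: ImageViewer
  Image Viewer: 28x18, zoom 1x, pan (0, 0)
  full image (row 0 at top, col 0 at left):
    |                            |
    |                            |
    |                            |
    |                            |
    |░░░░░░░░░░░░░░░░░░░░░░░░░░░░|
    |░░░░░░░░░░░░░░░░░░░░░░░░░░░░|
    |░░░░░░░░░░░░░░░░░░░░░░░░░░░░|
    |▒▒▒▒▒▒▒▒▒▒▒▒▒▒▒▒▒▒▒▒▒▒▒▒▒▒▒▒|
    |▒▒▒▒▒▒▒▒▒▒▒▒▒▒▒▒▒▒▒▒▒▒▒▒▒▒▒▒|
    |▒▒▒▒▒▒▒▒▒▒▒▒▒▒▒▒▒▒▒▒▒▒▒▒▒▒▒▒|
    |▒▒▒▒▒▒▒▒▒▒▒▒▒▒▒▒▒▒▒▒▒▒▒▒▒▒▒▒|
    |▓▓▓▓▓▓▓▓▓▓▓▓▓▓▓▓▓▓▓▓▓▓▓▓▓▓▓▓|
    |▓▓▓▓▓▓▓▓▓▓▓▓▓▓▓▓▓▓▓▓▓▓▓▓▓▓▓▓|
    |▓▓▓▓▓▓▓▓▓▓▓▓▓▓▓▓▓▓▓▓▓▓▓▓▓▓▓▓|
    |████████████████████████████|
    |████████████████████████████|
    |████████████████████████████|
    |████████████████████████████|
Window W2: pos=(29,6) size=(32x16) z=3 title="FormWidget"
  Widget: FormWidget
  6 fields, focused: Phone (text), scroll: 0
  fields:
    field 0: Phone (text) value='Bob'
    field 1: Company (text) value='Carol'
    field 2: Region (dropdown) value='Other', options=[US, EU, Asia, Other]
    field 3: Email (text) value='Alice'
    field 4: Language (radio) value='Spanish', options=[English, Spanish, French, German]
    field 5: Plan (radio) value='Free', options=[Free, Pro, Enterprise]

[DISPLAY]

                    ┃  ┃ FormWidget       
                    ┃░░┠──────────────────
                    ┃░░┃> Phone:      [Bob
                    ┃░░┃  Company:    [Car
                    ┃▒▒┃  Region:     [Oth
                    ┃▒▒┃  Email:      [Ali
                    ┃▒▒┃  Language:   ( ) 
                    ┃▒▒┃  Plan:       (●) 
                    ┗━━┃                  
                      ┃┃                  
                      ┗┃                  
                       ┃                  
                       ┃                  
                       ┃                  


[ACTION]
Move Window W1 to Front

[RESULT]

                    ┃                     
                    ┃░░░░░░░░░░░░░░░░░░░░░
                    ┃░░░░░░░░░░░░░░░░░░░░░
                    ┃░░░░░░░░░░░░░░░░░░░░░
                    ┃▒▒▒▒▒▒▒▒▒▒▒▒▒▒▒▒▒▒▒▒▒
                    ┃▒▒▒▒▒▒▒▒▒▒▒▒▒▒▒▒▒▒▒▒▒
                    ┃▒▒▒▒▒▒▒▒▒▒▒▒▒▒▒▒▒▒▒▒▒
                    ┃▒▒▒▒▒▒▒▒▒▒▒▒▒▒▒▒▒▒▒▒▒
                    ┗━━━━━━━━━━━━━━━━━━━━━
                      ┃┃                  
                      ┗┃                  
                       ┃                  
                       ┃                  
                       ┃                  


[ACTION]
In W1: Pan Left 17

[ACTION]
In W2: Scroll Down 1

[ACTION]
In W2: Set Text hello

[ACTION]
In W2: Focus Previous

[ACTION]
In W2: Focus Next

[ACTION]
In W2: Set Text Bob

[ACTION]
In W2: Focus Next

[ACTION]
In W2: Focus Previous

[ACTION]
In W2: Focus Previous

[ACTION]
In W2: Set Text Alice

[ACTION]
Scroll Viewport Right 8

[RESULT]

            ┃                             
            ┃░░░░░░░░░░░░░░░░░░░░░░░░░░░░ 
            ┃░░░░░░░░░░░░░░░░░░░░░░░░░░░░ 
            ┃░░░░░░░░░░░░░░░░░░░░░░░░░░░░ 
            ┃▒▒▒▒▒▒▒▒▒▒▒▒▒▒▒▒▒▒▒▒▒▒▒▒▒▒▒▒ 
            ┃▒▒▒▒▒▒▒▒▒▒▒▒▒▒▒▒▒▒▒▒▒▒▒▒▒▒▒▒ 
            ┃▒▒▒▒▒▒▒▒▒▒▒▒▒▒▒▒▒▒▒▒▒▒▒▒▒▒▒▒ 
            ┃▒▒▒▒▒▒▒▒▒▒▒▒▒▒▒▒▒▒▒▒▒▒▒▒▒▒▒▒ 
            ┗━━━━━━━━━━━━━━━━━━━━━━━━━━━━━
              ┃┃                          
              ┗┃                          
               ┃                          
               ┃                          
               ┃                          


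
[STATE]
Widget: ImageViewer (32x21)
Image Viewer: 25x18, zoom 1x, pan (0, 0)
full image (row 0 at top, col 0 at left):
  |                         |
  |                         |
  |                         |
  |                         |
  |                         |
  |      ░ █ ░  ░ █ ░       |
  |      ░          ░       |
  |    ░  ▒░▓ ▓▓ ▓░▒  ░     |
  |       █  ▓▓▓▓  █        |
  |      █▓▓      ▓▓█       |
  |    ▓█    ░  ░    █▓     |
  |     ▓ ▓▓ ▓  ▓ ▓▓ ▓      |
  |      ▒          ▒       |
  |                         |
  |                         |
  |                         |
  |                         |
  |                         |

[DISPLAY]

                                
                                
                                
                                
                                
      ░ █ ░  ░ █ ░              
      ░          ░              
    ░  ▒░▓ ▓▓ ▓░▒  ░            
       █  ▓▓▓▓  █               
      █▓▓      ▓▓█              
    ▓█    ░  ░    █▓            
     ▓ ▓▓ ▓  ▓ ▓▓ ▓             
      ▒          ▒              
                                
                                
                                
                                
                                
                                
                                
                                


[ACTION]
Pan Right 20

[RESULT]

                                
                                
                                
                                
                                
                                
                                
                                
                                
                                
                                
                                
                                
                                
                                
                                
                                
                                
                                
                                
                                


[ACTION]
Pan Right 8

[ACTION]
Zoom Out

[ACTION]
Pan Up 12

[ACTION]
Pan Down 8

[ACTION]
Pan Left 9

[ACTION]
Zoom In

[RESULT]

                                
                                
 ░░    ░░  ██  ░░               
 ░░    ░░  ██  ░░               
               ░░               
               ░░               
▓  ▓▓▓▓  ▓▓░░▒▒    ░░           
▓  ▓▓▓▓  ▓▓░░▒▒    ░░           
 ▓▓▓▓▓▓▓▓    ██                 
 ▓▓▓▓▓▓▓▓    ██                 
           ▓▓▓▓██               
           ▓▓▓▓██               
 ░░    ░░        ██▓▓           
 ░░    ░░        ██▓▓           
 ▓▓    ▓▓  ▓▓▓▓  ▓▓             
 ▓▓    ▓▓  ▓▓▓▓  ▓▓             
               ▒▒               
               ▒▒               
                                
                                
                                


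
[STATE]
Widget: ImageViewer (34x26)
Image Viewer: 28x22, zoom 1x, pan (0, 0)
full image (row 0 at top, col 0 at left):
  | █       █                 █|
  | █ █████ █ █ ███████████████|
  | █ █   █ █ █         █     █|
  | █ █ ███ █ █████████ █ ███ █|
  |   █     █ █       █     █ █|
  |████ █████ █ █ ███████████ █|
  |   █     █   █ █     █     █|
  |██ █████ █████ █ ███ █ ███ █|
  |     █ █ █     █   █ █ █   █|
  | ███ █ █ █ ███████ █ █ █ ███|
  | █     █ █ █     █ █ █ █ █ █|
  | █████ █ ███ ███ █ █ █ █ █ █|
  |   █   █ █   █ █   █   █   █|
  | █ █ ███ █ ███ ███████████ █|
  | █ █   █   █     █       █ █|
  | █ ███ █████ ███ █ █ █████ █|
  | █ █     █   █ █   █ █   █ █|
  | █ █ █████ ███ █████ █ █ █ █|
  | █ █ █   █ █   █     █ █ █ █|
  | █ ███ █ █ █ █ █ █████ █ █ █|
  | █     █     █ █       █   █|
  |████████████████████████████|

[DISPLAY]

 █       █                 █      
 █ █████ █ █ ███████████████      
 █ █   █ █ █         █     █      
 █ █ ███ █ █████████ █ ███ █      
   █     █ █       █     █ █      
████ █████ █ █ ███████████ █      
   █     █   █ █     █     █      
██ █████ █████ █ ███ █ ███ █      
     █ █ █     █   █ █ █   █      
 ███ █ █ █ ███████ █ █ █ ███      
 █     █ █ █     █ █ █ █ █ █      
 █████ █ ███ ███ █ █ █ █ █ █      
   █   █ █   █ █   █   █   █      
 █ █ ███ █ ███ ███████████ █      
 █ █   █   █     █       █ █      
 █ ███ █████ ███ █ █ █████ █      
 █ █     █   █ █   █ █   █ █      
 █ █ █████ ███ █████ █ █ █ █      
 █ █ █   █ █   █     █ █ █ █      
 █ ███ █ █ █ █ █ █████ █ █ █      
 █     █     █ █       █   █      
████████████████████████████      
                                  
                                  
                                  
                                  


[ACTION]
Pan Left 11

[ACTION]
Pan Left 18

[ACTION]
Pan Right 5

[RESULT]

    █                 █           
███ █ █ ███████████████           
  █ █ █         █     █           
███ █ █████████ █ ███ █           
    █ █       █     █ █           
█████ █ █ ███████████ █           
    █   █ █     █     █           
███ █████ █ ███ █ ███ █           
█ █ █     █   █ █ █   █           
█ █ █ ███████ █ █ █ ███           
  █ █ █     █ █ █ █ █ █           
█ █ ███ ███ █ █ █ █ █ █           
  █ █   █ █   █   █   █           
███ █ ███ ███████████ █           
  █   █     █       █ █           
█ █████ ███ █ █ █████ █           
    █   █ █   █ █   █ █           
█████ ███ █████ █ █ █ █           
█   █ █   █     █ █ █ █           
█ █ █ █ █ █ █████ █ █ █           
  █     █ █       █   █           
███████████████████████           
                                  
                                  
                                  
                                  


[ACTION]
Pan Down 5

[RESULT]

█████ █ █ ███████████ █           
    █   █ █     █     █           
███ █████ █ ███ █ ███ █           
█ █ █     █   █ █ █   █           
█ █ █ ███████ █ █ █ ███           
  █ █ █     █ █ █ █ █ █           
█ █ ███ ███ █ █ █ █ █ █           
  █ █   █ █   █   █   █           
███ █ ███ ███████████ █           
  █   █     █       █ █           
█ █████ ███ █ █ █████ █           
    █   █ █   █ █   █ █           
█████ ███ █████ █ █ █ █           
█   █ █   █     █ █ █ █           
█ █ █ █ █ █ █████ █ █ █           
  █     █ █       █   █           
███████████████████████           
                                  
                                  
                                  
                                  
                                  
                                  
                                  
                                  
                                  
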